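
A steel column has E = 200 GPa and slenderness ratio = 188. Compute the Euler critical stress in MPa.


sigma_cr = pi^2 * E / lambda^2
= 9.8696 * 200000.0 / 188^2
= 9.8696 * 200000.0 / 35344
= 55.8488 MPa

55.8488 MPa


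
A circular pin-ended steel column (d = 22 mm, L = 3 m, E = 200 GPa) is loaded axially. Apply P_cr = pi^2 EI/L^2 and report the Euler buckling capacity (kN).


I = pi * d^4 / 64 = 11499.01 mm^4
L = 3000.0 mm
P_cr = pi^2 * E * I / L^2
= 9.8696 * 200000.0 * 11499.01 / 3000.0^2
= 2522.02 N = 2.522 kN

2.522 kN


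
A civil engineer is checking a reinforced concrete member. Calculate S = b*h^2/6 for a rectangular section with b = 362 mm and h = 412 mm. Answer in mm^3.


S = b * h^2 / 6
= 362 * 412^2 / 6
= 362 * 169744 / 6
= 10241221.33 mm^3

10241221.33 mm^3


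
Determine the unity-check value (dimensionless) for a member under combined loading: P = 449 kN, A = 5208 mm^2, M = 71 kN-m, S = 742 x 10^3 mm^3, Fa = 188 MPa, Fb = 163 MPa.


f_a = P / A = 449000.0 / 5208 = 86.2135 MPa
f_b = M / S = 71000000.0 / 742000.0 = 95.6873 MPa
Ratio = f_a / Fa + f_b / Fb
= 86.2135 / 188 + 95.6873 / 163
= 1.0456 (dimensionless)

1.0456 (dimensionless)


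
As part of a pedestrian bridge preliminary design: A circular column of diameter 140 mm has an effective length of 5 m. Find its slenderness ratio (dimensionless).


Radius of gyration r = d / 4 = 140 / 4 = 35.0 mm
L_eff = 5000.0 mm
Slenderness ratio = L / r = 5000.0 / 35.0 = 142.86 (dimensionless)

142.86 (dimensionless)


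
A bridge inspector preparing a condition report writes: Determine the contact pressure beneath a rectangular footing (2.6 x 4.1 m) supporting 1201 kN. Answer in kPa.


A = 2.6 * 4.1 = 10.66 m^2
q = P / A = 1201 / 10.66
= 112.6642 kPa

112.6642 kPa


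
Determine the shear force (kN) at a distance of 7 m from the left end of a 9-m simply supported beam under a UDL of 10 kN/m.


R_A = w * L / 2 = 10 * 9 / 2 = 45.0 kN
V(x) = R_A - w * x = 45.0 - 10 * 7
= -25.0 kN

-25.0 kN


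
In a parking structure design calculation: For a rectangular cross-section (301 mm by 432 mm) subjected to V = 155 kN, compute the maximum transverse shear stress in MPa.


A = b * h = 301 * 432 = 130032 mm^2
V = 155 kN = 155000.0 N
tau_max = 1.5 * V / A = 1.5 * 155000.0 / 130032
= 1.788 MPa

1.788 MPa


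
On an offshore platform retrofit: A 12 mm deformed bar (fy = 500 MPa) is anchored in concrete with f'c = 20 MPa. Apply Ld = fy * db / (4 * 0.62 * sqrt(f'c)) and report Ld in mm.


Ld = (fy * db) / (4 * 0.62 * sqrt(f'c))
= (500 * 12) / (4 * 0.62 * sqrt(20))
= 6000 / 11.0909
= 540.98 mm

540.98 mm


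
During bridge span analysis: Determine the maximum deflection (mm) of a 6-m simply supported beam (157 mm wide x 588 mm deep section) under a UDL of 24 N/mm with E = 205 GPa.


I = 157 * 588^3 / 12 = 2659808592.0 mm^4
L = 6000.0 mm, w = 24 N/mm, E = 205000.0 MPa
delta = 5 * w * L^4 / (384 * E * I)
= 5 * 24 * 6000.0^4 / (384 * 205000.0 * 2659808592.0)
= 0.7428 mm

0.7428 mm


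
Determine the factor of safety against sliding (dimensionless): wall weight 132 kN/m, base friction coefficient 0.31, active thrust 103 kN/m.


Resisting force = mu * W = 0.31 * 132 = 40.92 kN/m
FOS = Resisting / Driving = 40.92 / 103
= 0.3973 (dimensionless)

0.3973 (dimensionless)


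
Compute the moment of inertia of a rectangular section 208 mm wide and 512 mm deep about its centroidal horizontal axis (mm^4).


I = b * h^3 / 12
= 208 * 512^3 / 12
= 208 * 134217728 / 12
= 2326440618.67 mm^4

2326440618.67 mm^4


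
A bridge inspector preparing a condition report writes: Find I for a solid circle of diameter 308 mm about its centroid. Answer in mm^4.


r = d / 2 = 308 / 2 = 154.0 mm
I = pi * r^4 / 4 = pi * 154.0^4 / 4
= 441746141.43 mm^4

441746141.43 mm^4


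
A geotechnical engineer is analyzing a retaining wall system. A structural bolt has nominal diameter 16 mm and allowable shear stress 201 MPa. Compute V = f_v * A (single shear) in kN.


A = pi * d^2 / 4 = pi * 16^2 / 4 = 201.0619 mm^2
V = f_v * A / 1000 = 201 * 201.0619 / 1000
= 40.4134 kN

40.4134 kN


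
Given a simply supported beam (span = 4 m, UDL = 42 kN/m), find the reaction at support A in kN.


Total load = w * L = 42 * 4 = 168 kN
By symmetry, each reaction R = total / 2 = 168 / 2 = 84.0 kN

84.0 kN


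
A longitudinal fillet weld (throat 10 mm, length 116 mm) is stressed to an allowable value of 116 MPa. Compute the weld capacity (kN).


Strength = throat * length * allowable stress
= 10 * 116 * 116 N
= 134560 N
= 134.56 kN

134.56 kN


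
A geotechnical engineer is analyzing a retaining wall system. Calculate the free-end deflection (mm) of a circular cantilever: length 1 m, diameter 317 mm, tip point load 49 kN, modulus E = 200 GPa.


I = pi * d^4 / 64 = pi * 317^4 / 64 = 495686336.22 mm^4
L = 1000.0 mm, P = 49000.0 N, E = 200000.0 MPa
delta = P * L^3 / (3 * E * I)
= 49000.0 * 1000.0^3 / (3 * 200000.0 * 495686336.22)
= 0.1648 mm

0.1648 mm


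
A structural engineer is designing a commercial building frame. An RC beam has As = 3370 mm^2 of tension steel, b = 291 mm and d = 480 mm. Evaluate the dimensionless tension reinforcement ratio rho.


rho = As / (b * d)
= 3370 / (291 * 480)
= 3370 / 139680
= 0.024127 (dimensionless)

0.024127 (dimensionless)


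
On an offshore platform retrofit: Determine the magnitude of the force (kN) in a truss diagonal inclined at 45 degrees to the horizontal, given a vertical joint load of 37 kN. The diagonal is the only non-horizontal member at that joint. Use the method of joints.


At the joint, only the diagonal has a vertical component, so vertical equilibrium gives:
F * sin(45) = 37
F = 37 / sin(45)
= 37 / 0.707107
= 52.33 kN

52.33 kN


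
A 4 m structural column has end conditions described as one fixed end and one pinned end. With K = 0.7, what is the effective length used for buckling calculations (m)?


L_eff = K * L
= 0.7 * 4
= 2.8 m

2.8 m


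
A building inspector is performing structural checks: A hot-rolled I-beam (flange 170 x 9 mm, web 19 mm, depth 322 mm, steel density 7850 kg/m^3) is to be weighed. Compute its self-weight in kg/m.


A_flanges = 2 * 170 * 9 = 3060 mm^2
A_web = (322 - 2 * 9) * 19 = 5776 mm^2
A_total = 3060 + 5776 = 8836 mm^2 = 0.008836 m^2
Weight = rho * A = 7850 * 0.008836 = 69.3626 kg/m

69.3626 kg/m


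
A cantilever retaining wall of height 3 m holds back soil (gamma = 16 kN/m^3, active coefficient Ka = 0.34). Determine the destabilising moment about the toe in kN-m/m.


Pa = 0.5 * Ka * gamma * H^2
= 0.5 * 0.34 * 16 * 3^2
= 24.48 kN/m
Arm = H / 3 = 3 / 3 = 1.0 m
Mo = Pa * arm = Pa * H / 3 = 24.48 * 3 / 3 = 24.48 kN-m/m

24.48 kN-m/m


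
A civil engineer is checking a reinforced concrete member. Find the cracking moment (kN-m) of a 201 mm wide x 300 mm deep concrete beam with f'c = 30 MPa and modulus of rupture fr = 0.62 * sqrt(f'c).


fr = 0.62 * sqrt(30) = 0.62 * 5.4772 = 3.3959 MPa
I = 201 * 300^3 / 12 = 452250000.0 mm^4
y_t = 150.0 mm
M_cr = fr * I / y_t = 3.3959 * 452250000.0 / 150.0 N-mm
= 10.2386 kN-m

10.2386 kN-m


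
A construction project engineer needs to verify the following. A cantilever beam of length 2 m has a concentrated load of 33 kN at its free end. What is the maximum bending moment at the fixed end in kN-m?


For a cantilever with a point load at the free end:
M_max = P * L = 33 * 2 = 66 kN-m

66 kN-m


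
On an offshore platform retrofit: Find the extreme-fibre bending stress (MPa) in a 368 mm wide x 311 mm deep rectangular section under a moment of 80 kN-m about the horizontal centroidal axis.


I = b * h^3 / 12 = 368 * 311^3 / 12 = 922460417.33 mm^4
y = h / 2 = 311 / 2 = 155.5 mm
M = 80 kN-m = 80000000.0 N-mm
sigma = M * y / I = 80000000.0 * 155.5 / 922460417.33
= 13.49 MPa

13.49 MPa


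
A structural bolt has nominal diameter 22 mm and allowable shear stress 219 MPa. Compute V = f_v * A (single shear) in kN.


A = pi * d^2 / 4 = pi * 22^2 / 4 = 380.1327 mm^2
V = f_v * A / 1000 = 219 * 380.1327 / 1000
= 83.2491 kN

83.2491 kN


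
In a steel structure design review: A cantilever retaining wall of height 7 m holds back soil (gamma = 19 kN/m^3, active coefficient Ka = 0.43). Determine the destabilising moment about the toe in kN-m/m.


Pa = 0.5 * Ka * gamma * H^2
= 0.5 * 0.43 * 19 * 7^2
= 200.165 kN/m
Arm = H / 3 = 7 / 3 = 2.3333 m
Mo = Pa * arm = Pa * H / 3 = 200.165 * 7 / 3 = 467.0517 kN-m/m

467.0517 kN-m/m


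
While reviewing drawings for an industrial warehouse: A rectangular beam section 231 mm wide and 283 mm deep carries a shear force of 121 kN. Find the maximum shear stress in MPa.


A = b * h = 231 * 283 = 65373 mm^2
V = 121 kN = 121000.0 N
tau_max = 1.5 * V / A = 1.5 * 121000.0 / 65373
= 2.7764 MPa

2.7764 MPa


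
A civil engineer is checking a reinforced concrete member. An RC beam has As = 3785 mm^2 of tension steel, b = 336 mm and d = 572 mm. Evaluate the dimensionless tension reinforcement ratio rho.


rho = As / (b * d)
= 3785 / (336 * 572)
= 3785 / 192192
= 0.019694 (dimensionless)

0.019694 (dimensionless)


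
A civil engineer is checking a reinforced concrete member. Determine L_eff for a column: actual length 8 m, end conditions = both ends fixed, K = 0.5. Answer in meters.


L_eff = K * L
= 0.5 * 8
= 4.0 m

4.0 m


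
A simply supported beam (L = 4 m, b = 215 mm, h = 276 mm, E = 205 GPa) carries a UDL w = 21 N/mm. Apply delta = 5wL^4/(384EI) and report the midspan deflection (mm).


I = 215 * 276^3 / 12 = 376690320.0 mm^4
L = 4000.0 mm, w = 21 N/mm, E = 205000.0 MPa
delta = 5 * w * L^4 / (384 * E * I)
= 5 * 21 * 4000.0^4 / (384 * 205000.0 * 376690320.0)
= 0.9065 mm

0.9065 mm


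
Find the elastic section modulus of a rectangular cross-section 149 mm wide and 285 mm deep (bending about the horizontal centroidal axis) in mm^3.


S = b * h^2 / 6
= 149 * 285^2 / 6
= 149 * 81225 / 6
= 2017087.5 mm^3

2017087.5 mm^3


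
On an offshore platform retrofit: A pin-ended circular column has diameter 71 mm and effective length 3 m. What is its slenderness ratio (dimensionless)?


Radius of gyration r = d / 4 = 71 / 4 = 17.75 mm
L_eff = 3000.0 mm
Slenderness ratio = L / r = 3000.0 / 17.75 = 169.01 (dimensionless)

169.01 (dimensionless)


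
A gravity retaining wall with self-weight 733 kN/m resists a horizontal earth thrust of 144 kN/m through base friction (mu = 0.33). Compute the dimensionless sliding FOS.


Resisting force = mu * W = 0.33 * 733 = 241.89 kN/m
FOS = Resisting / Driving = 241.89 / 144
= 1.6798 (dimensionless)

1.6798 (dimensionless)


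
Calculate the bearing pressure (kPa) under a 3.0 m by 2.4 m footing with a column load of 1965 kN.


A = 3.0 * 2.4 = 7.2 m^2
q = P / A = 1965 / 7.2
= 272.9167 kPa

272.9167 kPa


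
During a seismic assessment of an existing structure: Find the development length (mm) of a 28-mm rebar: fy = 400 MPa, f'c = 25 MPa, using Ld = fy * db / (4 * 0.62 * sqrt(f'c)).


Ld = (fy * db) / (4 * 0.62 * sqrt(f'c))
= (400 * 28) / (4 * 0.62 * sqrt(25))
= 11200 / 12.4
= 903.23 mm

903.23 mm


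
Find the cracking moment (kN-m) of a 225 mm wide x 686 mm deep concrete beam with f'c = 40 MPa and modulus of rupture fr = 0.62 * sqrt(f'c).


fr = 0.62 * sqrt(40) = 0.62 * 6.3246 = 3.9212 MPa
I = 225 * 686^3 / 12 = 6053041050.0 mm^4
y_t = 343.0 mm
M_cr = fr * I / y_t = 3.9212 * 6053041050.0 / 343.0 N-mm
= 69.1992 kN-m

69.1992 kN-m


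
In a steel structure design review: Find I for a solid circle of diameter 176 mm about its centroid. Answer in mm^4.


r = d / 2 = 176 / 2 = 88.0 mm
I = pi * r^4 / 4 = pi * 88.0^4 / 4
= 47099963.43 mm^4

47099963.43 mm^4


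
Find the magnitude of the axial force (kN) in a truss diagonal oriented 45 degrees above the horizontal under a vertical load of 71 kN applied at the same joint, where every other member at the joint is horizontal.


At the joint, only the diagonal has a vertical component, so vertical equilibrium gives:
F * sin(45) = 71
F = 71 / sin(45)
= 71 / 0.707107
= 100.41 kN

100.41 kN


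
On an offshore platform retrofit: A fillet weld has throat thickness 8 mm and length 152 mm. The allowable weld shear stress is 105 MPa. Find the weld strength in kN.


Strength = throat * length * allowable stress
= 8 * 152 * 105 N
= 127680 N
= 127.68 kN

127.68 kN


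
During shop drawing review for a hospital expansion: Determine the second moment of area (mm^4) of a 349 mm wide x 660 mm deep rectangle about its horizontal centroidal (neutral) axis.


I = b * h^3 / 12
= 349 * 660^3 / 12
= 349 * 287496000 / 12
= 8361342000.0 mm^4

8361342000.0 mm^4


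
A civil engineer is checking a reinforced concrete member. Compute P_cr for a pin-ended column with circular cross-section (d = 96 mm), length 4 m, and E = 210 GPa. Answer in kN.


I = pi * d^4 / 64 = 4169220.18 mm^4
L = 4000.0 mm
P_cr = pi^2 * E * I / L^2
= 9.8696 * 210000.0 * 4169220.18 / 4000.0^2
= 540074.77 N = 540.0748 kN

540.0748 kN


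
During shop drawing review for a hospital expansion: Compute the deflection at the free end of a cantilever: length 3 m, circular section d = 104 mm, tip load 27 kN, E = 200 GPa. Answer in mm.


I = pi * d^4 / 64 = pi * 104^4 / 64 = 5742529.78 mm^4
L = 3000.0 mm, P = 27000.0 N, E = 200000.0 MPa
delta = P * L^3 / (3 * E * I)
= 27000.0 * 3000.0^3 / (3 * 200000.0 * 5742529.78)
= 211.5792 mm

211.5792 mm


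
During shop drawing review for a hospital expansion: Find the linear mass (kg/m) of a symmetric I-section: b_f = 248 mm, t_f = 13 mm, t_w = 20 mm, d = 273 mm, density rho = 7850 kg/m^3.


A_flanges = 2 * 248 * 13 = 6448 mm^2
A_web = (273 - 2 * 13) * 20 = 4940 mm^2
A_total = 6448 + 4940 = 11388 mm^2 = 0.011388 m^2
Weight = rho * A = 7850 * 0.011388 = 89.3958 kg/m

89.3958 kg/m


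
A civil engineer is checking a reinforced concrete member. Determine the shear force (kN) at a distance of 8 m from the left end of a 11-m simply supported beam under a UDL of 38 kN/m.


R_A = w * L / 2 = 38 * 11 / 2 = 209.0 kN
V(x) = R_A - w * x = 209.0 - 38 * 8
= -95.0 kN

-95.0 kN


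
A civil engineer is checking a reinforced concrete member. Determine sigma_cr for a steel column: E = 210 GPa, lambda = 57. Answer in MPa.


sigma_cr = pi^2 * E / lambda^2
= 9.8696 * 210000.0 / 57^2
= 9.8696 * 210000.0 / 3249
= 637.9246 MPa

637.9246 MPa


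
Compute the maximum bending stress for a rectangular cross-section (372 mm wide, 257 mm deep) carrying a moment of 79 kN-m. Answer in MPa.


I = b * h^3 / 12 = 372 * 257^3 / 12 = 526212383.0 mm^4
y = h / 2 = 257 / 2 = 128.5 mm
M = 79 kN-m = 79000000.0 N-mm
sigma = M * y / I = 79000000.0 * 128.5 / 526212383.0
= 19.29 MPa

19.29 MPa


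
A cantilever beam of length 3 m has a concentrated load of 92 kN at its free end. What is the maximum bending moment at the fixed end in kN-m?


For a cantilever with a point load at the free end:
M_max = P * L = 92 * 3 = 276 kN-m

276 kN-m


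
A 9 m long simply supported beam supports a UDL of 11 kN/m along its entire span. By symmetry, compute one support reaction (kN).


Total load = w * L = 11 * 9 = 99 kN
By symmetry, each reaction R = total / 2 = 99 / 2 = 49.5 kN

49.5 kN


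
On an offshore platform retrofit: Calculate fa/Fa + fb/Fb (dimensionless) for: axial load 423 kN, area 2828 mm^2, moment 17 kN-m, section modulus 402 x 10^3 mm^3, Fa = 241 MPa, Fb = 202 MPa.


f_a = P / A = 423000.0 / 2828 = 149.5757 MPa
f_b = M / S = 17000000.0 / 402000.0 = 42.2886 MPa
Ratio = f_a / Fa + f_b / Fb
= 149.5757 / 241 + 42.2886 / 202
= 0.83 (dimensionless)

0.83 (dimensionless)


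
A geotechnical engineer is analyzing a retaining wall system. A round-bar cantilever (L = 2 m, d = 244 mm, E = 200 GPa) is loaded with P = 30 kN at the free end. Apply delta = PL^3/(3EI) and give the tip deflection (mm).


I = pi * d^4 / 64 = pi * 244^4 / 64 = 173991969.47 mm^4
L = 2000.0 mm, P = 30000.0 N, E = 200000.0 MPa
delta = P * L^3 / (3 * E * I)
= 30000.0 * 2000.0^3 / (3 * 200000.0 * 173991969.47)
= 2.299 mm

2.299 mm


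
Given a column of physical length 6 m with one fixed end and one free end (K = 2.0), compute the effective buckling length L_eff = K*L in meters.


L_eff = K * L
= 2.0 * 6
= 12.0 m

12.0 m


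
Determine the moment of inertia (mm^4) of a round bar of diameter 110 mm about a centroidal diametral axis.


r = d / 2 = 110 / 2 = 55.0 mm
I = pi * r^4 / 4 = pi * 55.0^4 / 4
= 7186884.07 mm^4

7186884.07 mm^4


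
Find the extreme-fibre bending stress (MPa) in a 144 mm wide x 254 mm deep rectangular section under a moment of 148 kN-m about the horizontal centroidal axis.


I = b * h^3 / 12 = 144 * 254^3 / 12 = 196644768.0 mm^4
y = h / 2 = 254 / 2 = 127.0 mm
M = 148 kN-m = 148000000.0 N-mm
sigma = M * y / I = 148000000.0 * 127.0 / 196644768.0
= 95.58 MPa

95.58 MPa


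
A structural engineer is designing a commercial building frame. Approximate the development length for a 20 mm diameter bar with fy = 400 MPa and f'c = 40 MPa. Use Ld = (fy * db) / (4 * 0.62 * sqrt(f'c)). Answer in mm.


Ld = (fy * db) / (4 * 0.62 * sqrt(f'c))
= (400 * 20) / (4 * 0.62 * sqrt(40))
= 8000 / 15.6849
= 510.04 mm

510.04 mm


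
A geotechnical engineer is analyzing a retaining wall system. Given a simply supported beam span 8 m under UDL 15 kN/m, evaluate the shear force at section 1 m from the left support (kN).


R_A = w * L / 2 = 15 * 8 / 2 = 60.0 kN
V(x) = R_A - w * x = 60.0 - 15 * 1
= 45.0 kN

45.0 kN


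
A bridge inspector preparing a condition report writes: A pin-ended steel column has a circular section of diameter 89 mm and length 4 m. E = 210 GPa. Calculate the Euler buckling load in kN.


I = pi * d^4 / 64 = 3079852.55 mm^4
L = 4000.0 mm
P_cr = pi^2 * E * I / L^2
= 9.8696 * 210000.0 * 3079852.55 / 4000.0^2
= 398959.66 N = 398.9597 kN

398.9597 kN


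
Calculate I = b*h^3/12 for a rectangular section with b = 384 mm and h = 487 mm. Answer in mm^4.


I = b * h^3 / 12
= 384 * 487^3 / 12
= 384 * 115501303 / 12
= 3696041696.0 mm^4

3696041696.0 mm^4


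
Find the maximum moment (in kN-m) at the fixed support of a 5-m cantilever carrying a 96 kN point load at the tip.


For a cantilever with a point load at the free end:
M_max = P * L = 96 * 5 = 480 kN-m

480 kN-m


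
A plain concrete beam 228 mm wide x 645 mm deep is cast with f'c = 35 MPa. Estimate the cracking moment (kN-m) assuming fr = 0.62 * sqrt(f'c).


fr = 0.62 * sqrt(35) = 0.62 * 5.9161 = 3.668 MPa
I = 228 * 645^3 / 12 = 5098386375.0 mm^4
y_t = 322.5 mm
M_cr = fr * I / y_t = 3.668 * 5098386375.0 / 322.5 N-mm
= 57.9867 kN-m

57.9867 kN-m


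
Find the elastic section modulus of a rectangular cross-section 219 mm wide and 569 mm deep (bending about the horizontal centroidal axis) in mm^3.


S = b * h^2 / 6
= 219 * 569^2 / 6
= 219 * 323761 / 6
= 11817276.5 mm^3

11817276.5 mm^3


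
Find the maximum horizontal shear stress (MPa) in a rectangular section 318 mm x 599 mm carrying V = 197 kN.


A = b * h = 318 * 599 = 190482 mm^2
V = 197 kN = 197000.0 N
tau_max = 1.5 * V / A = 1.5 * 197000.0 / 190482
= 1.5513 MPa

1.5513 MPa


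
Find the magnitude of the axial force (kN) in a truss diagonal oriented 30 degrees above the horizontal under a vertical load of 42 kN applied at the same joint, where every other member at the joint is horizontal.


At the joint, only the diagonal has a vertical component, so vertical equilibrium gives:
F * sin(30) = 42
F = 42 / sin(30)
= 42 / 0.5
= 84.0 kN

84.0 kN


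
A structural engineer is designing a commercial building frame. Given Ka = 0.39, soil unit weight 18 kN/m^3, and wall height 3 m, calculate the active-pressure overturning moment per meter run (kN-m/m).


Pa = 0.5 * Ka * gamma * H^2
= 0.5 * 0.39 * 18 * 3^2
= 31.59 kN/m
Arm = H / 3 = 3 / 3 = 1.0 m
Mo = Pa * arm = Pa * H / 3 = 31.59 * 3 / 3 = 31.59 kN-m/m

31.59 kN-m/m


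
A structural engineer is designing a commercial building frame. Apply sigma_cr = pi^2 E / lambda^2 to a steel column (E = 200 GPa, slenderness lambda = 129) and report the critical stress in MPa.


sigma_cr = pi^2 * E / lambda^2
= 9.8696 * 200000.0 / 129^2
= 9.8696 * 200000.0 / 16641
= 118.6179 MPa

118.6179 MPa


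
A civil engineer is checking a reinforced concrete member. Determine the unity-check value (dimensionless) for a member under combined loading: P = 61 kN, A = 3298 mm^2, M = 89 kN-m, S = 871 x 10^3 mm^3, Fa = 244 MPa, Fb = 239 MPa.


f_a = P / A = 61000.0 / 3298 = 18.4961 MPa
f_b = M / S = 89000000.0 / 871000.0 = 102.1814 MPa
Ratio = f_a / Fa + f_b / Fb
= 18.4961 / 244 + 102.1814 / 239
= 0.5033 (dimensionless)

0.5033 (dimensionless)


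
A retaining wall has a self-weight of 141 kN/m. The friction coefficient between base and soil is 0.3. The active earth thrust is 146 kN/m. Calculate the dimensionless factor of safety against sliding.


Resisting force = mu * W = 0.3 * 141 = 42.3 kN/m
FOS = Resisting / Driving = 42.3 / 146
= 0.2897 (dimensionless)

0.2897 (dimensionless)


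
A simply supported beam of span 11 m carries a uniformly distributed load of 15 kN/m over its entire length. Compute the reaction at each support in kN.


Total load = w * L = 15 * 11 = 165 kN
By symmetry, each reaction R = total / 2 = 165 / 2 = 82.5 kN

82.5 kN


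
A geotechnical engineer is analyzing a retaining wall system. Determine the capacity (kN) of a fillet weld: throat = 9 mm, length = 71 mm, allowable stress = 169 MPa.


Strength = throat * length * allowable stress
= 9 * 71 * 169 N
= 107991 N
= 107.99 kN

107.99 kN


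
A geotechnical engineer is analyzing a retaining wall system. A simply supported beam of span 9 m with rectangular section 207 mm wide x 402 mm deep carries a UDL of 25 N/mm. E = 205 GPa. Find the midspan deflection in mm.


I = 207 * 402^3 / 12 = 1120642938.0 mm^4
L = 9000.0 mm, w = 25 N/mm, E = 205000.0 MPa
delta = 5 * w * L^4 / (384 * E * I)
= 5 * 25 * 9000.0^4 / (384 * 205000.0 * 1120642938.0)
= 9.2967 mm

9.2967 mm


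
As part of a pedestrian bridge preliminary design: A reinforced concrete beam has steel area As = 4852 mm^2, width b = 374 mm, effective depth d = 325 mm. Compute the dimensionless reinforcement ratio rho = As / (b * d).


rho = As / (b * d)
= 4852 / (374 * 325)
= 4852 / 121550
= 0.039918 (dimensionless)

0.039918 (dimensionless)


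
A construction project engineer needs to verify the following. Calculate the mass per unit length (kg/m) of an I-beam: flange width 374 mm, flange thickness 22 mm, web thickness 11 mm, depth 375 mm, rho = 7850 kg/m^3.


A_flanges = 2 * 374 * 22 = 16456 mm^2
A_web = (375 - 2 * 22) * 11 = 3641 mm^2
A_total = 16456 + 3641 = 20097 mm^2 = 0.020097 m^2
Weight = rho * A = 7850 * 0.020097 = 157.7614 kg/m

157.7614 kg/m


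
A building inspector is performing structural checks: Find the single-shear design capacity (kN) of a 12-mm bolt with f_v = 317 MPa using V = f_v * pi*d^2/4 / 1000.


A = pi * d^2 / 4 = pi * 12^2 / 4 = 113.0973 mm^2
V = f_v * A / 1000 = 317 * 113.0973 / 1000
= 35.8519 kN

35.8519 kN


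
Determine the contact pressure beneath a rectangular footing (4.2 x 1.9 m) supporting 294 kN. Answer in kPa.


A = 4.2 * 1.9 = 7.98 m^2
q = P / A = 294 / 7.98
= 36.8421 kPa

36.8421 kPa


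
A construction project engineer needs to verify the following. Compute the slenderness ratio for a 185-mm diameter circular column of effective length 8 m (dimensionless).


Radius of gyration r = d / 4 = 185 / 4 = 46.25 mm
L_eff = 8000.0 mm
Slenderness ratio = L / r = 8000.0 / 46.25 = 172.97 (dimensionless)

172.97 (dimensionless)


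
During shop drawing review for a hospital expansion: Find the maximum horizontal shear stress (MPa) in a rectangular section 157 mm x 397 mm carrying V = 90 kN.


A = b * h = 157 * 397 = 62329 mm^2
V = 90 kN = 90000.0 N
tau_max = 1.5 * V / A = 1.5 * 90000.0 / 62329
= 2.1659 MPa

2.1659 MPa


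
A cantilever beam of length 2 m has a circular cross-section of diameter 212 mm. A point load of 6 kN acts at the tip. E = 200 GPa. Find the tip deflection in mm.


I = pi * d^4 / 64 = pi * 212^4 / 64 = 99154708.57 mm^4
L = 2000.0 mm, P = 6000.0 N, E = 200000.0 MPa
delta = P * L^3 / (3 * E * I)
= 6000.0 * 2000.0^3 / (3 * 200000.0 * 99154708.57)
= 0.8068 mm

0.8068 mm


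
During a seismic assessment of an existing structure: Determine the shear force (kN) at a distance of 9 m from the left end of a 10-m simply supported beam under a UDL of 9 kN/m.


R_A = w * L / 2 = 9 * 10 / 2 = 45.0 kN
V(x) = R_A - w * x = 45.0 - 9 * 9
= -36.0 kN

-36.0 kN


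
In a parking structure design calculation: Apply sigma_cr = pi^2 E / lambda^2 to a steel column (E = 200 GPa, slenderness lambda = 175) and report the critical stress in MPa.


sigma_cr = pi^2 * E / lambda^2
= 9.8696 * 200000.0 / 175^2
= 9.8696 * 200000.0 / 30625
= 64.4546 MPa

64.4546 MPa


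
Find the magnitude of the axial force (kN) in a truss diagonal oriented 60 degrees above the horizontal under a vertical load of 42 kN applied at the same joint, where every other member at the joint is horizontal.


At the joint, only the diagonal has a vertical component, so vertical equilibrium gives:
F * sin(60) = 42
F = 42 / sin(60)
= 42 / 0.866025
= 48.5 kN

48.5 kN


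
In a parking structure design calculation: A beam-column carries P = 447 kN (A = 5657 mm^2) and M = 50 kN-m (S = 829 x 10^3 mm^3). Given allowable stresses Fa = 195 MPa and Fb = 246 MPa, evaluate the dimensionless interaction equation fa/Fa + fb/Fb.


f_a = P / A = 447000.0 / 5657 = 79.0171 MPa
f_b = M / S = 50000000.0 / 829000.0 = 60.3136 MPa
Ratio = f_a / Fa + f_b / Fb
= 79.0171 / 195 + 60.3136 / 246
= 0.6504 (dimensionless)

0.6504 (dimensionless)


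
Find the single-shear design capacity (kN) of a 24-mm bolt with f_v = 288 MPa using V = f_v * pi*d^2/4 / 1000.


A = pi * d^2 / 4 = pi * 24^2 / 4 = 452.3893 mm^2
V = f_v * A / 1000 = 288 * 452.3893 / 1000
= 130.2881 kN

130.2881 kN


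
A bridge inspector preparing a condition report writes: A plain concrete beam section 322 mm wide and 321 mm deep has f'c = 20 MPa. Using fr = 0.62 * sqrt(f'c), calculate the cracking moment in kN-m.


fr = 0.62 * sqrt(20) = 0.62 * 4.4721 = 2.7727 MPa
I = 322 * 321^3 / 12 = 887543653.5 mm^4
y_t = 160.5 mm
M_cr = fr * I / y_t = 2.7727 * 887543653.5 / 160.5 N-mm
= 15.3328 kN-m

15.3328 kN-m


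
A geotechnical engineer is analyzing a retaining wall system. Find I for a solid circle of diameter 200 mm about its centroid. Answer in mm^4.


r = d / 2 = 200 / 2 = 100.0 mm
I = pi * r^4 / 4 = pi * 100.0^4 / 4
= 78539816.34 mm^4

78539816.34 mm^4


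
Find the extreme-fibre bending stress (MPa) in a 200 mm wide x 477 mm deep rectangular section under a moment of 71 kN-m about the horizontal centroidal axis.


I = b * h^3 / 12 = 200 * 477^3 / 12 = 1808855550.0 mm^4
y = h / 2 = 477 / 2 = 238.5 mm
M = 71 kN-m = 71000000.0 N-mm
sigma = M * y / I = 71000000.0 * 238.5 / 1808855550.0
= 9.36 MPa

9.36 MPa


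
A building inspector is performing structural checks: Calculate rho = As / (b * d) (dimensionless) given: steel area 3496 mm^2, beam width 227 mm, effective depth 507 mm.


rho = As / (b * d)
= 3496 / (227 * 507)
= 3496 / 115089
= 0.030376 (dimensionless)

0.030376 (dimensionless)


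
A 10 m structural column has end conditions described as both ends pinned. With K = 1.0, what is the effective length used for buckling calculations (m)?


L_eff = K * L
= 1.0 * 10
= 10.0 m

10.0 m


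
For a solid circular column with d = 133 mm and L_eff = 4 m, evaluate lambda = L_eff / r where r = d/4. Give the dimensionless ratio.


Radius of gyration r = d / 4 = 133 / 4 = 33.25 mm
L_eff = 4000.0 mm
Slenderness ratio = L / r = 4000.0 / 33.25 = 120.3 (dimensionless)

120.3 (dimensionless)


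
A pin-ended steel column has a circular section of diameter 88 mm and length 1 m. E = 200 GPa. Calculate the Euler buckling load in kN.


I = pi * d^4 / 64 = 2943747.71 mm^4
L = 1000.0 mm
P_cr = pi^2 * E * I / L^2
= 9.8696 * 200000.0 * 2943747.71 / 1000.0^2
= 5810725.08 N = 5810.7251 kN

5810.7251 kN


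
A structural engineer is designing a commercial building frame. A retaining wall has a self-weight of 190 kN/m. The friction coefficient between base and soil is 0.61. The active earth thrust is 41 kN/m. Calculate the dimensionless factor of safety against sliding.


Resisting force = mu * W = 0.61 * 190 = 115.9 kN/m
FOS = Resisting / Driving = 115.9 / 41
= 2.8268 (dimensionless)

2.8268 (dimensionless)


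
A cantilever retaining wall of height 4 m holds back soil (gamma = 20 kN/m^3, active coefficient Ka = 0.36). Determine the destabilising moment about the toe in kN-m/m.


Pa = 0.5 * Ka * gamma * H^2
= 0.5 * 0.36 * 20 * 4^2
= 57.6 kN/m
Arm = H / 3 = 4 / 3 = 1.3333 m
Mo = Pa * arm = Pa * H / 3 = 57.6 * 4 / 3 = 76.8 kN-m/m

76.8 kN-m/m


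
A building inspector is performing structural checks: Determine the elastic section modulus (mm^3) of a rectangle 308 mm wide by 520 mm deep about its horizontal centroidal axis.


S = b * h^2 / 6
= 308 * 520^2 / 6
= 308 * 270400 / 6
= 13880533.33 mm^3

13880533.33 mm^3


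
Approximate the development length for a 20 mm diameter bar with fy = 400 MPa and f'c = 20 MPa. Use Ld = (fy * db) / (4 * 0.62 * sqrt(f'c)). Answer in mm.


Ld = (fy * db) / (4 * 0.62 * sqrt(f'c))
= (400 * 20) / (4 * 0.62 * sqrt(20))
= 8000 / 11.0909
= 721.31 mm

721.31 mm


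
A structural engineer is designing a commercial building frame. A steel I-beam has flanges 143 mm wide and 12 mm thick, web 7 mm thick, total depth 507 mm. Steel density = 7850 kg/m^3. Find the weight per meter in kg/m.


A_flanges = 2 * 143 * 12 = 3432 mm^2
A_web = (507 - 2 * 12) * 7 = 3381 mm^2
A_total = 3432 + 3381 = 6813 mm^2 = 0.006813 m^2
Weight = rho * A = 7850 * 0.006813 = 53.4821 kg/m

53.4821 kg/m


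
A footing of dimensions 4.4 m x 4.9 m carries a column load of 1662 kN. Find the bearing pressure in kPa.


A = 4.4 * 4.9 = 21.56 m^2
q = P / A = 1662 / 21.56
= 77.0872 kPa

77.0872 kPa


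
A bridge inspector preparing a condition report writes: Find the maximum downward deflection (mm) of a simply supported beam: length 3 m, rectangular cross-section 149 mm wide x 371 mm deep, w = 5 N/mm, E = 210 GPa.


I = 149 * 371^3 / 12 = 634054736.58 mm^4
L = 3000.0 mm, w = 5 N/mm, E = 210000.0 MPa
delta = 5 * w * L^4 / (384 * E * I)
= 5 * 5 * 3000.0^4 / (384 * 210000.0 * 634054736.58)
= 0.0396 mm

0.0396 mm


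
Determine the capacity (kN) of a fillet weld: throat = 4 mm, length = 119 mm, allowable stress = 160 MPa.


Strength = throat * length * allowable stress
= 4 * 119 * 160 N
= 76160 N
= 76.16 kN

76.16 kN


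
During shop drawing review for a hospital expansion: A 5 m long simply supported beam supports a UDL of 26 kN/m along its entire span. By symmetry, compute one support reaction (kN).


Total load = w * L = 26 * 5 = 130 kN
By symmetry, each reaction R = total / 2 = 130 / 2 = 65.0 kN

65.0 kN


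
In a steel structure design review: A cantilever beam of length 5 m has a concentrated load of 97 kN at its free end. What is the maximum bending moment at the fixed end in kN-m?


For a cantilever with a point load at the free end:
M_max = P * L = 97 * 5 = 485 kN-m

485 kN-m


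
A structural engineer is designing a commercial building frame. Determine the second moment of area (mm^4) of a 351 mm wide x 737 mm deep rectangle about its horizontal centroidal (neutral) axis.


I = b * h^3 / 12
= 351 * 737^3 / 12
= 351 * 400315553 / 12
= 11709229925.25 mm^4

11709229925.25 mm^4


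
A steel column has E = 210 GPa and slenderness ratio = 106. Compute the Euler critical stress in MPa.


sigma_cr = pi^2 * E / lambda^2
= 9.8696 * 210000.0 / 106^2
= 9.8696 * 210000.0 / 11236
= 184.4622 MPa

184.4622 MPa


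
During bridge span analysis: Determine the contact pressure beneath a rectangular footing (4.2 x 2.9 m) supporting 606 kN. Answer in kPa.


A = 4.2 * 2.9 = 12.18 m^2
q = P / A = 606 / 12.18
= 49.7537 kPa

49.7537 kPa


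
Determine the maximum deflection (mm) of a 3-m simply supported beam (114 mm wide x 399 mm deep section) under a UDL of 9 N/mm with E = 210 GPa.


I = 114 * 399^3 / 12 = 603451390.5 mm^4
L = 3000.0 mm, w = 9 N/mm, E = 210000.0 MPa
delta = 5 * w * L^4 / (384 * E * I)
= 5 * 9 * 3000.0^4 / (384 * 210000.0 * 603451390.5)
= 0.0749 mm

0.0749 mm


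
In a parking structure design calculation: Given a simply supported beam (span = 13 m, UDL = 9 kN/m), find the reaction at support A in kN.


Total load = w * L = 9 * 13 = 117 kN
By symmetry, each reaction R = total / 2 = 117 / 2 = 58.5 kN

58.5 kN


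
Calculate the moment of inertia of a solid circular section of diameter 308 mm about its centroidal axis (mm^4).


r = d / 2 = 308 / 2 = 154.0 mm
I = pi * r^4 / 4 = pi * 154.0^4 / 4
= 441746141.43 mm^4

441746141.43 mm^4


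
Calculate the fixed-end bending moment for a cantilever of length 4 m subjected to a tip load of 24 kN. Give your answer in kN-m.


For a cantilever with a point load at the free end:
M_max = P * L = 24 * 4 = 96 kN-m

96 kN-m


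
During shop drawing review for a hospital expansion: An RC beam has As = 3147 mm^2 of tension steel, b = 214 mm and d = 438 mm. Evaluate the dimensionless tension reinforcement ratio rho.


rho = As / (b * d)
= 3147 / (214 * 438)
= 3147 / 93732
= 0.033574 (dimensionless)

0.033574 (dimensionless)


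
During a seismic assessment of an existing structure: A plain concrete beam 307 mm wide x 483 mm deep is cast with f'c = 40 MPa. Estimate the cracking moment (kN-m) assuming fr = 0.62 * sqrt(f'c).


fr = 0.62 * sqrt(40) = 0.62 * 6.3246 = 3.9212 MPa
I = 307 * 483^3 / 12 = 2882693850.75 mm^4
y_t = 241.5 mm
M_cr = fr * I / y_t = 3.9212 * 2882693850.75 / 241.5 N-mm
= 46.8062 kN-m

46.8062 kN-m


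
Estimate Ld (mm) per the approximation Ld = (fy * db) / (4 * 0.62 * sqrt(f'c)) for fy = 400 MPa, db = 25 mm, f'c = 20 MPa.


Ld = (fy * db) / (4 * 0.62 * sqrt(f'c))
= (400 * 25) / (4 * 0.62 * sqrt(20))
= 10000 / 11.0909
= 901.64 mm

901.64 mm


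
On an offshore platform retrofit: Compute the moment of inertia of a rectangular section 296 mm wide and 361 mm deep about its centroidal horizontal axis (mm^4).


I = b * h^3 / 12
= 296 * 361^3 / 12
= 296 * 47045881 / 12
= 1160465064.67 mm^4

1160465064.67 mm^4


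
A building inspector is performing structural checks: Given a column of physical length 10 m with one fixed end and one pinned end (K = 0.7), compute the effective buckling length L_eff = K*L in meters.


L_eff = K * L
= 0.7 * 10
= 7.0 m

7.0 m


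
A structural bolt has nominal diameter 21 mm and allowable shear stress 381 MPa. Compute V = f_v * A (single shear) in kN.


A = pi * d^2 / 4 = pi * 21^2 / 4 = 346.3606 mm^2
V = f_v * A / 1000 = 381 * 346.3606 / 1000
= 131.9634 kN

131.9634 kN


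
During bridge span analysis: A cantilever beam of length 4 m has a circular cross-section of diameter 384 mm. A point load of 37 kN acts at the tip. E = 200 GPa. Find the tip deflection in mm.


I = pi * d^4 / 64 = pi * 384^4 / 64 = 1067320365.3 mm^4
L = 4000.0 mm, P = 37000.0 N, E = 200000.0 MPa
delta = P * L^3 / (3 * E * I)
= 37000.0 * 4000.0^3 / (3 * 200000.0 * 1067320365.3)
= 3.6977 mm

3.6977 mm


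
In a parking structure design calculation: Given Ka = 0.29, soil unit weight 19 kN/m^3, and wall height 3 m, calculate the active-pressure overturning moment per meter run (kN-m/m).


Pa = 0.5 * Ka * gamma * H^2
= 0.5 * 0.29 * 19 * 3^2
= 24.795 kN/m
Arm = H / 3 = 3 / 3 = 1.0 m
Mo = Pa * arm = Pa * H / 3 = 24.795 * 3 / 3 = 24.795 kN-m/m

24.795 kN-m/m


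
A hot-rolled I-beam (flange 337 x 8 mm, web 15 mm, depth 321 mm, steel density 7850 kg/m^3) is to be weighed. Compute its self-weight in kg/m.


A_flanges = 2 * 337 * 8 = 5392 mm^2
A_web = (321 - 2 * 8) * 15 = 4575 mm^2
A_total = 5392 + 4575 = 9967 mm^2 = 0.009967 m^2
Weight = rho * A = 7850 * 0.009967 = 78.2409 kg/m

78.2409 kg/m


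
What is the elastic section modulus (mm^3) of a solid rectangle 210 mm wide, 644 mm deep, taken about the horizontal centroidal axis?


S = b * h^2 / 6
= 210 * 644^2 / 6
= 210 * 414736 / 6
= 14515760.0 mm^3

14515760.0 mm^3


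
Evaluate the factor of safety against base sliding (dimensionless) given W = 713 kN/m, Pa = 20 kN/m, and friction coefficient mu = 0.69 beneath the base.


Resisting force = mu * W = 0.69 * 713 = 491.97 kN/m
FOS = Resisting / Driving = 491.97 / 20
= 24.5985 (dimensionless)

24.5985 (dimensionless)


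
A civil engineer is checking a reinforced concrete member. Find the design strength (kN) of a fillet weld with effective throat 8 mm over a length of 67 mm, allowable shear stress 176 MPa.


Strength = throat * length * allowable stress
= 8 * 67 * 176 N
= 94336 N
= 94.34 kN

94.34 kN


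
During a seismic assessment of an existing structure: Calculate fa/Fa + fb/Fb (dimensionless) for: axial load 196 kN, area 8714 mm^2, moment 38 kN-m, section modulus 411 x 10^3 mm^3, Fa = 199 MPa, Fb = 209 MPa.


f_a = P / A = 196000.0 / 8714 = 22.4925 MPa
f_b = M / S = 38000000.0 / 411000.0 = 92.4574 MPa
Ratio = f_a / Fa + f_b / Fb
= 22.4925 / 199 + 92.4574 / 209
= 0.5554 (dimensionless)

0.5554 (dimensionless)


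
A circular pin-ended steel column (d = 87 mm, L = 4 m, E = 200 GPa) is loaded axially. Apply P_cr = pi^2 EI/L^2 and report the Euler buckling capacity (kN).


I = pi * d^4 / 64 = 2812204.57 mm^4
L = 4000.0 mm
P_cr = pi^2 * E * I / L^2
= 9.8696 * 200000.0 * 2812204.57 / 4000.0^2
= 346941.83 N = 346.9418 kN

346.9418 kN


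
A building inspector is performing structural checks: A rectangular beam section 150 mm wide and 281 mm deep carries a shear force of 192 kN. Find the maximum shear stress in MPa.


A = b * h = 150 * 281 = 42150 mm^2
V = 192 kN = 192000.0 N
tau_max = 1.5 * V / A = 1.5 * 192000.0 / 42150
= 6.8327 MPa

6.8327 MPa


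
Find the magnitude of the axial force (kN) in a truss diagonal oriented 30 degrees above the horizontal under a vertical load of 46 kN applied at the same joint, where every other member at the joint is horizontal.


At the joint, only the diagonal has a vertical component, so vertical equilibrium gives:
F * sin(30) = 46
F = 46 / sin(30)
= 46 / 0.5
= 92.0 kN

92.0 kN


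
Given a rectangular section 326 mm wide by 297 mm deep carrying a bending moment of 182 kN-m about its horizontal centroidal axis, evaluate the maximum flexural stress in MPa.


I = b * h^3 / 12 = 326 * 297^3 / 12 = 711714316.5 mm^4
y = h / 2 = 297 / 2 = 148.5 mm
M = 182 kN-m = 182000000.0 N-mm
sigma = M * y / I = 182000000.0 * 148.5 / 711714316.5
= 37.97 MPa

37.97 MPa


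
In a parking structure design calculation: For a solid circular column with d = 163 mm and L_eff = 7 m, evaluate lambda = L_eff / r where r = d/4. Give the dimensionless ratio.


Radius of gyration r = d / 4 = 163 / 4 = 40.75 mm
L_eff = 7000.0 mm
Slenderness ratio = L / r = 7000.0 / 40.75 = 171.78 (dimensionless)

171.78 (dimensionless)


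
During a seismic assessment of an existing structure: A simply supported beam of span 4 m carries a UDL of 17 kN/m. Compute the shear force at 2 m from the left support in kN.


R_A = w * L / 2 = 17 * 4 / 2 = 34.0 kN
V(x) = R_A - w * x = 34.0 - 17 * 2
= 0.0 kN

0.0 kN


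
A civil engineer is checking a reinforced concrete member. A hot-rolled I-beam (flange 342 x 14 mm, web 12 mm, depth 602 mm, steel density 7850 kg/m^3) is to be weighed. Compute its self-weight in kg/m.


A_flanges = 2 * 342 * 14 = 9576 mm^2
A_web = (602 - 2 * 14) * 12 = 6888 mm^2
A_total = 9576 + 6888 = 16464 mm^2 = 0.016464 m^2
Weight = rho * A = 7850 * 0.016464 = 129.2424 kg/m

129.2424 kg/m


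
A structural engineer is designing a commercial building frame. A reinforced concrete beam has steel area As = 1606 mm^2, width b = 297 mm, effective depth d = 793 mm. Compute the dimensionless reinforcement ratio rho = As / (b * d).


rho = As / (b * d)
= 1606 / (297 * 793)
= 1606 / 235521
= 0.006819 (dimensionless)

0.006819 (dimensionless)
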